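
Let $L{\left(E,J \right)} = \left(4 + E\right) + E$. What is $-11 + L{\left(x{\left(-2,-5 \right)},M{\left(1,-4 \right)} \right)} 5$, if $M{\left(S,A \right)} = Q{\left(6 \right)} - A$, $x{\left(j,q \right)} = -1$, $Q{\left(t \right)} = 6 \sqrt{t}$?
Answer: $-1$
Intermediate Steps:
$M{\left(S,A \right)} = - A + 6 \sqrt{6}$ ($M{\left(S,A \right)} = 6 \sqrt{6} - A = - A + 6 \sqrt{6}$)
$L{\left(E,J \right)} = 4 + 2 E$
$-11 + L{\left(x{\left(-2,-5 \right)},M{\left(1,-4 \right)} \right)} 5 = -11 + \left(4 + 2 \left(-1\right)\right) 5 = -11 + \left(4 - 2\right) 5 = -11 + 2 \cdot 5 = -11 + 10 = -1$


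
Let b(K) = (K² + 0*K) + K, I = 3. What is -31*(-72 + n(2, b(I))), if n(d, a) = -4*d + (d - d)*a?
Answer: 2480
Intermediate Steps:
b(K) = K + K² (b(K) = (K² + 0) + K = K² + K = K + K²)
n(d, a) = -4*d (n(d, a) = -4*d + 0*a = -4*d + 0 = -4*d)
-31*(-72 + n(2, b(I))) = -31*(-72 - 4*2) = -31*(-72 - 8) = -31*(-80) = 2480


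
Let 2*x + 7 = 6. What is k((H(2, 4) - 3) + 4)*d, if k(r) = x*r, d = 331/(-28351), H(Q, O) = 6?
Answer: 2317/56702 ≈ 0.040863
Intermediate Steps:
x = -½ (x = -7/2 + (½)*6 = -7/2 + 3 = -½ ≈ -0.50000)
d = -331/28351 (d = 331*(-1/28351) = -331/28351 ≈ -0.011675)
k(r) = -r/2
k((H(2, 4) - 3) + 4)*d = -((6 - 3) + 4)/2*(-331/28351) = -(3 + 4)/2*(-331/28351) = -½*7*(-331/28351) = -7/2*(-331/28351) = 2317/56702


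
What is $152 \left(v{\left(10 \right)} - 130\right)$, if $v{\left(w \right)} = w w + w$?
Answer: $-3040$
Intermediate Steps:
$v{\left(w \right)} = w + w^{2}$ ($v{\left(w \right)} = w^{2} + w = w + w^{2}$)
$152 \left(v{\left(10 \right)} - 130\right) = 152 \left(10 \left(1 + 10\right) - 130\right) = 152 \left(10 \cdot 11 - 130\right) = 152 \left(110 - 130\right) = 152 \left(-20\right) = -3040$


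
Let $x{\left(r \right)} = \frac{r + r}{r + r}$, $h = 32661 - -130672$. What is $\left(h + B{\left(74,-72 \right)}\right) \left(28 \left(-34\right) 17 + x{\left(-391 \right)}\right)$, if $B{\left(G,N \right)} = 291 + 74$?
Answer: $-2649124734$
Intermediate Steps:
$h = 163333$ ($h = 32661 + 130672 = 163333$)
$B{\left(G,N \right)} = 365$
$x{\left(r \right)} = 1$ ($x{\left(r \right)} = \frac{2 r}{2 r} = 2 r \frac{1}{2 r} = 1$)
$\left(h + B{\left(74,-72 \right)}\right) \left(28 \left(-34\right) 17 + x{\left(-391 \right)}\right) = \left(163333 + 365\right) \left(28 \left(-34\right) 17 + 1\right) = 163698 \left(\left(-952\right) 17 + 1\right) = 163698 \left(-16184 + 1\right) = 163698 \left(-16183\right) = -2649124734$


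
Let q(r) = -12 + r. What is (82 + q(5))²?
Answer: 5625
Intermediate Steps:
(82 + q(5))² = (82 + (-12 + 5))² = (82 - 7)² = 75² = 5625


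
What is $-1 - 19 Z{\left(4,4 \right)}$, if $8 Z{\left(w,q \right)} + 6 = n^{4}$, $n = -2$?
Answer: $- \frac{99}{4} \approx -24.75$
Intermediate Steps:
$Z{\left(w,q \right)} = \frac{5}{4}$ ($Z{\left(w,q \right)} = - \frac{3}{4} + \frac{\left(-2\right)^{4}}{8} = - \frac{3}{4} + \frac{1}{8} \cdot 16 = - \frac{3}{4} + 2 = \frac{5}{4}$)
$-1 - 19 Z{\left(4,4 \right)} = -1 - \frac{95}{4} = - \frac{99}{4}$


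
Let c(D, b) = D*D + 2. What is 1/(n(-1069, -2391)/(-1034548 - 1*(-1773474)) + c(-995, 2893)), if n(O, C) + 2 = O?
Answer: 738926/731556689931 ≈ 1.0101e-6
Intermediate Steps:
c(D, b) = 2 + D² (c(D, b) = D² + 2 = 2 + D²)
n(O, C) = -2 + O
1/(n(-1069, -2391)/(-1034548 - 1*(-1773474)) + c(-995, 2893)) = 1/((-2 - 1069)/(-1034548 - 1*(-1773474)) + (2 + (-995)²)) = 1/(-1071/(-1034548 + 1773474) + (2 + 990025)) = 1/(-1071/738926 + 990027) = 1/(731556689931/738926) = 738926/731556689931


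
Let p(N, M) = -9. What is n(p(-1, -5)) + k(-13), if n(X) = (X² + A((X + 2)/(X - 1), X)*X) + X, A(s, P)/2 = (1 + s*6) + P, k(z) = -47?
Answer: 467/5 ≈ 93.400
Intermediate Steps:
A(s, P) = 2 + 2*P + 12*s (A(s, P) = 2*((1 + s*6) + P) = 2*((1 + 6*s) + P) = 2*(1 + P + 6*s) = 2 + 2*P + 12*s)
n(X) = X + X² + X*(2 + 2*X + 12*(2 + X)/(-1 + X)) (n(X) = (X² + (2 + 2*X + 12*((X + 2)/(X - 1)))*X) + X = (X² + (2 + 2*X + 12*((2 + X)/(-1 + X)))*X) + X = (X² + (2 + 2*X + 12*(2 + X)/(-1 + X))*X) + X = (X² + X*(2 + 2*X + 12*(2 + X)/(-1 + X))) + X = X + X² + X*(2 + 2*X + 12*(2 + X)/(-1 + X)))
n(p(-1, -5)) + k(-13) = 3*(-9)*(7 + (-9)² + 4*(-9))/(-1 - 9) - 47 = 3*(-9)*(7 + 81 - 36)/(-10) - 47 = 3*(-9)*(-⅒)*52 - 47 = 702/5 - 47 = 467/5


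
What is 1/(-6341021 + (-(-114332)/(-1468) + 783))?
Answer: -367/2326895929 ≈ -1.5772e-7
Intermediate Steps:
1/(-6341021 + (-(-114332)/(-1468) + 783)) = 1/(-6341021 + (-(-114332)*(-1)/1468 + 783)) = 1/(-6341021 + (-202*283/734 + 783)) = 1/(-6341021 + (-28583/367 + 783)) = 1/(-6341021 + 258778/367) = 1/(-2326895929/367) = -367/2326895929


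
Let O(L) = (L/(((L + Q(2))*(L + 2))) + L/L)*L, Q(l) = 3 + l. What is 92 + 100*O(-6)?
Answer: 392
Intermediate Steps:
O(L) = L*(1 + L/((2 + L)*(5 + L))) (O(L) = (L/(((L + (3 + 2))*(L + 2))) + L/L)*L = (L/(((L + 5)*(2 + L))) + 1)*L = (L/(((5 + L)*(2 + L))) + 1)*L = (L/(((2 + L)*(5 + L))) + 1)*L = (L*(1/((2 + L)*(5 + L))) + 1)*L = (L/((2 + L)*(5 + L)) + 1)*L = (1 + L/((2 + L)*(5 + L)))*L = L*(1 + L/((2 + L)*(5 + L))))
92 + 100*O(-6) = 92 + 100*(-6*(10 + (-6)² + 8*(-6))/(10 + (-6)² + 7*(-6))) = 92 + 100*(-6*(10 + 36 - 48)/(10 + 36 - 42)) = 92 + 100*(-6*(-2)/4) = 92 + 100*(-6*¼*(-2)) = 92 + 100*3 = 92 + 300 = 392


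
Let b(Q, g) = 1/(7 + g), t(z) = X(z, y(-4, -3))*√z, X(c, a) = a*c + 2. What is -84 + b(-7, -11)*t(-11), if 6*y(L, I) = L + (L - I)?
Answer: -84 - 67*I*√11/24 ≈ -84.0 - 9.2589*I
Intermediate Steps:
y(L, I) = -I/6 + L/3 (y(L, I) = (L + (L - I))/6 = (-I + 2*L)/6 = -I/6 + L/3)
X(c, a) = 2 + a*c
t(z) = √z*(2 - 5*z/6) (t(z) = (2 + (-⅙*(-3) + (⅓)*(-4))*z)*√z = (2 + (½ - 4/3)*z)*√z = (2 - 5*z/6)*√z = √z*(2 - 5*z/6))
-84 + b(-7, -11)*t(-11) = -84 + (√(-11)*(12 - 5*(-11))/6)/(7 - 11) = -84 + ((I*√11)*(12 + 55)/6)/(-4) = -84 - I*√11*67/24 = -84 - 67*I*√11/24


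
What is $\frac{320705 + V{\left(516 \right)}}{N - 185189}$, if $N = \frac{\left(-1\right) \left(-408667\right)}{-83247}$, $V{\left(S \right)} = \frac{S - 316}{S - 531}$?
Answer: $- \frac{1067864767}{616673494} \approx -1.7317$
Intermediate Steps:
$V{\left(S \right)} = \frac{-316 + S}{-531 + S}$
$N = - \frac{408667}{83247}$ ($N = 408667 \left(- \frac{1}{83247}\right) = - \frac{408667}{83247} \approx -4.9091$)
$\frac{320705 + V{\left(516 \right)}}{N - 185189} = \frac{320705 + \frac{-316 + 516}{-531 + 516}}{- \frac{408667}{83247} - 185189} = \frac{320705 + \frac{1}{-15} \cdot 200}{- \frac{15416837350}{83247}} = \left(320705 - \frac{40}{3}\right) \left(- \frac{83247}{15416837350}\right) = \frac{962075}{3} \left(- \frac{83247}{15416837350}\right) = - \frac{1067864767}{616673494}$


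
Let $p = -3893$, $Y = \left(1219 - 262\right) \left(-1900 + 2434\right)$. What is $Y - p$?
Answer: $514931$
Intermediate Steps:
$Y = 511038$ ($Y = 957 \cdot 534 = 511038$)
$Y - p = 511038 - -3893 = 511038 + 3893 = 514931$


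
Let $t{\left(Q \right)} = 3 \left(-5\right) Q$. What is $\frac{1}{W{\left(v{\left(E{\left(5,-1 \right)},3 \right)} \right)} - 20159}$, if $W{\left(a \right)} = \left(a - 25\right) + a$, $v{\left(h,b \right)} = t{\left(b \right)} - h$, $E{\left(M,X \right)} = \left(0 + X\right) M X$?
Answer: $- \frac{1}{20284} \approx -4.93 \cdot 10^{-5}$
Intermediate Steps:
$E{\left(M,X \right)} = M X^{2}$ ($E{\left(M,X \right)} = X M X = M X^{2}$)
$t{\left(Q \right)} = - 15 Q$
$v{\left(h,b \right)} = - h - 15 b$ ($v{\left(h,b \right)} = - 15 b - h = - h - 15 b$)
$W{\left(a \right)} = -25 + 2 a$ ($W{\left(a \right)} = \left(a - 25\right) + a = \left(-25 + a\right) + a = -25 + 2 a$)
$\frac{1}{W{\left(v{\left(E{\left(5,-1 \right)},3 \right)} \right)} - 20159} = \frac{1}{\left(-25 + 2 \left(- 5 \left(-1\right)^{2} - 45\right)\right) - 20159} = \frac{1}{\left(-25 + 2 \left(- 5 \cdot 1 - 45\right)\right) - 20159} = \frac{1}{\left(-25 + 2 \left(\left(-1\right) 5 - 45\right)\right) - 20159} = \frac{1}{\left(-25 + 2 \left(-5 - 45\right)\right) - 20159} = \frac{1}{\left(-25 + 2 \left(-50\right)\right) - 20159} = \frac{1}{\left(-25 - 100\right) - 20159} = \frac{1}{-125 - 20159} = \frac{1}{-20284} = - \frac{1}{20284}$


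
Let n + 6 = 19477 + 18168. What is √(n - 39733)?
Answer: I*√2094 ≈ 45.76*I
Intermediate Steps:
n = 37639 (n = -6 + (19477 + 18168) = -6 + 37645 = 37639)
√(n - 39733) = √(37639 - 39733) = √(-2094) = I*√2094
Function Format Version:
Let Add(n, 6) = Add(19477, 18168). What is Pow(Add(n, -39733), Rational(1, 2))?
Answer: Mul(I, Pow(2094, Rational(1, 2))) ≈ Mul(45.760, I)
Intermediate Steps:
n = 37639 (n = Add(-6, Add(19477, 18168)) = Add(-6, 37645) = 37639)
Pow(Add(n, -39733), Rational(1, 2)) = Pow(Add(37639, -39733), Rational(1, 2)) = Pow(-2094, Rational(1, 2)) = Mul(I, Pow(2094, Rational(1, 2)))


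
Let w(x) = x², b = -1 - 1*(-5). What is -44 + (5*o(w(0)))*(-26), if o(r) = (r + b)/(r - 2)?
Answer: 216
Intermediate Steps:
b = 4 (b = -1 + 5 = 4)
o(r) = (4 + r)/(-2 + r) (o(r) = (r + 4)/(r - 2) = (4 + r)/(-2 + r))
-44 + (5*o(w(0)))*(-26) = -44 + (5*((4 + 0²)/(-2 + 0²)))*(-26) = -44 + (5*((4 + 0)/(-2 + 0)))*(-26) = -44 + (5*(4/(-2)))*(-26) = -44 + (5*(-½*4))*(-26) = -44 + (5*(-2))*(-26) = -44 - 10*(-26) = -44 + 260 = 216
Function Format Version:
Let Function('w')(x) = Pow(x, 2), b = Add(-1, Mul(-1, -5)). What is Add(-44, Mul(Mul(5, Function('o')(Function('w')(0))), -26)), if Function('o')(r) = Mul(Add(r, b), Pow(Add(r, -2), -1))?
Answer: 216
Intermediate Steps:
b = 4 (b = Add(-1, 5) = 4)
Function('o')(r) = Mul(Pow(Add(-2, r), -1), Add(4, r)) (Function('o')(r) = Mul(Add(r, 4), Pow(Add(r, -2), -1)) = Mul(Add(4, r), Pow(Add(-2, r), -1)) = Mul(Pow(Add(-2, r), -1), Add(4, r)))
Add(-44, Mul(Mul(5, Function('o')(Function('w')(0))), -26)) = Add(-44, Mul(Mul(5, Mul(Pow(Add(-2, Pow(0, 2)), -1), Add(4, Pow(0, 2)))), -26)) = Add(-44, Mul(Mul(5, Mul(Pow(Add(-2, 0), -1), Add(4, 0))), -26)) = Add(-44, Mul(Mul(5, Mul(Pow(-2, -1), 4)), -26)) = Add(-44, Mul(Mul(5, Mul(Rational(-1, 2), 4)), -26)) = Add(-44, Mul(Mul(5, -2), -26)) = Add(-44, Mul(-10, -26)) = Add(-44, 260) = 216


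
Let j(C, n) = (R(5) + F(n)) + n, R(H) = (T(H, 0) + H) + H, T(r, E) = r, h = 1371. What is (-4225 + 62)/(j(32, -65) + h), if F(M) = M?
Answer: -4163/1256 ≈ -3.3145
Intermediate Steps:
R(H) = 3*H (R(H) = (H + H) + H = 2*H + H = 3*H)
j(C, n) = 15 + 2*n (j(C, n) = (3*5 + n) + n = (15 + n) + n = 15 + 2*n)
(-4225 + 62)/(j(32, -65) + h) = (-4225 + 62)/((15 + 2*(-65)) + 1371) = -4163/((15 - 130) + 1371) = -4163/(-115 + 1371) = -4163/1256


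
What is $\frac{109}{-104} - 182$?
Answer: $- \frac{19037}{104} \approx -183.05$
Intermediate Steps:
$\frac{109}{-104} - 182 = 109 \left(- \frac{1}{104}\right) - 182 = - \frac{109}{104} - 182 = - \frac{19037}{104}$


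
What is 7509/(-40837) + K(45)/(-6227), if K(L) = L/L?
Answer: -46799380/254291999 ≈ -0.18404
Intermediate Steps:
K(L) = 1
7509/(-40837) + K(45)/(-6227) = 7509/(-40837) + 1/(-6227) = 7509*(-1/40837) + 1*(-1/6227) = -7509/40837 - 1/6227 = -46799380/254291999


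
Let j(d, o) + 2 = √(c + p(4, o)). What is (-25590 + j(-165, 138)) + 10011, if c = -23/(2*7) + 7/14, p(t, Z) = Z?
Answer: -15581 + √6706/7 ≈ -15569.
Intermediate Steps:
c = -8/7 (c = -23/14 + 7*(1/14) = -23*1/14 + ½ = -23/14 + ½ = -8/7 ≈ -1.1429)
j(d, o) = -2 + √(-8/7 + o)
(-25590 + j(-165, 138)) + 10011 = (-25590 + (-2 + √(-56 + 49*138)/7)) + 10011 = (-25590 + (-2 + √(-56 + 6762)/7)) + 10011 = (-25590 + (-2 + √6706/7)) + 10011 = (-25592 + √6706/7) + 10011 = -15581 + √6706/7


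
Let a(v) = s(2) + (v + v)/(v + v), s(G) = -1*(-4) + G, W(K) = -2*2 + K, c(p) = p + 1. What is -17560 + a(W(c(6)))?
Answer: -17553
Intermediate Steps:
c(p) = 1 + p
W(K) = -4 + K
s(G) = 4 + G
a(v) = 7 (a(v) = (4 + 2) + (v + v)/(v + v) = 6 + (2*v)/((2*v)) = 6 + (2*v)*(1/(2*v)) = 6 + 1 = 7)
-17560 + a(W(c(6))) = -17560 + 7 = -17553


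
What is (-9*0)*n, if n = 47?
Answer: 0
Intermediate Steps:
(-9*0)*n = -9*0*47 = 0*47 = 0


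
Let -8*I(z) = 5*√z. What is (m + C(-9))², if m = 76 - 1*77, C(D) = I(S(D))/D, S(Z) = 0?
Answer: 1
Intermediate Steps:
I(z) = -5*√z/8
C(D) = 0 (C(D) = (-5*√0/8)/D = (-5/8*0)/D = 0/D = 0)
m = -1 (m = 76 - 77 = -1)
(m + C(-9))² = (-1 + 0)² = (-1)² = 1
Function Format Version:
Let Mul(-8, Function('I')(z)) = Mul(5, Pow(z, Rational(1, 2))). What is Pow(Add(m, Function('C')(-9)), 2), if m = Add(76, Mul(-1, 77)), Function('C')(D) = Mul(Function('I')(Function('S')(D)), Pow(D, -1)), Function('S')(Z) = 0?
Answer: 1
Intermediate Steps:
Function('I')(z) = Mul(Rational(-5, 8), Pow(z, Rational(1, 2))) (Function('I')(z) = Mul(Rational(-1, 8), Mul(5, Pow(z, Rational(1, 2)))) = Mul(Rational(-5, 8), Pow(z, Rational(1, 2))))
Function('C')(D) = 0 (Function('C')(D) = Mul(Mul(Rational(-5, 8), Pow(0, Rational(1, 2))), Pow(D, -1)) = Mul(Mul(Rational(-5, 8), 0), Pow(D, -1)) = Mul(0, Pow(D, -1)) = 0)
m = -1 (m = Add(76, -77) = -1)
Pow(Add(m, Function('C')(-9)), 2) = Pow(Add(-1, 0), 2) = Pow(-1, 2) = 1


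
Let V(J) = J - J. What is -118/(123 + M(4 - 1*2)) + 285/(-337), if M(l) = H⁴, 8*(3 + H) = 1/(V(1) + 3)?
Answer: -32066141181/22316183473 ≈ -1.4369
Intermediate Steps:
V(J) = 0
H = -71/24 (H = -3 + 1/(8*(0 + 3)) = -3 + (⅛)/3 = -3 + (⅛)*(⅓) = -3 + 1/24 = -71/24 ≈ -2.9583)
M(l) = 25411681/331776 (M(l) = (-71/24)⁴ = 25411681/331776)
-118/(123 + M(4 - 1*2)) + 285/(-337) = -118/(123 + 25411681/331776) + 285/(-337) = -118/66220129/331776 + 285*(-1/337) = -118*331776/66220129 - 285/337 = -39149568/66220129 - 285/337 = -32066141181/22316183473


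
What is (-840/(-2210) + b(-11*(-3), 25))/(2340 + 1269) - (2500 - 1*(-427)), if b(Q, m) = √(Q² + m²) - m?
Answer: -2334548444/797589 + √1714/3609 ≈ -2927.0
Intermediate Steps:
(-840/(-2210) + b(-11*(-3), 25))/(2340 + 1269) - (2500 - 1*(-427)) = (-840/(-2210) + (√((-11*(-3))² + 25²) - 1*25))/(2340 + 1269) - (2500 - 1*(-427)) = (-840*(-1/2210) + (√(33² + 625) - 25))/3609 - (2500 + 427) = (84/221 + (√(1089 + 625) - 25))*(1/3609) - 1*2927 = (84/221 + (√1714 - 25))*(1/3609) - 2927 = (84/221 + (-25 + √1714))*(1/3609) - 2927 = (-5441/221 + √1714)*(1/3609) - 2927 = (-5441/797589 + √1714/3609) - 2927 = -2334548444/797589 + √1714/3609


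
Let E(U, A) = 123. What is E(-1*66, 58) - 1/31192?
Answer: 3836615/31192 ≈ 123.00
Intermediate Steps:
E(-1*66, 58) - 1/31192 = 123 - 1/31192 = 3836615/31192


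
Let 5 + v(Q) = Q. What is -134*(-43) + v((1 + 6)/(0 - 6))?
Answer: 34535/6 ≈ 5755.8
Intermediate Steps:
v(Q) = -5 + Q
-134*(-43) + v((1 + 6)/(0 - 6)) = -134*(-43) + (-5 + (1 + 6)/(0 - 6)) = 5762 + (-5 + 7/(-6)) = 5762 + (-5 + 7*(-1/6)) = 5762 + (-5 - 7/6) = 5762 - 37/6 = 34535/6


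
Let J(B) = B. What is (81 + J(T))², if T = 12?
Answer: 8649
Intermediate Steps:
(81 + J(T))² = (81 + 12)² = 93² = 8649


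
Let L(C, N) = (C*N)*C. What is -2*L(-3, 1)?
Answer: -18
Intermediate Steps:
L(C, N) = N*C²
-2*L(-3, 1) = -2*(-3)² = -2*9 = -18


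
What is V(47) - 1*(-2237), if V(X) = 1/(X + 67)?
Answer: 255019/114 ≈ 2237.0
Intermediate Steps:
V(X) = 1/(67 + X)
V(47) - 1*(-2237) = 1/(67 + 47) - 1*(-2237) = 1/114 + 2237 = 255019/114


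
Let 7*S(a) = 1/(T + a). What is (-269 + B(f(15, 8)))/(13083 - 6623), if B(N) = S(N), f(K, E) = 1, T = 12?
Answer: -12239/293930 ≈ -0.041639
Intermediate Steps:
S(a) = 1/(7*(12 + a))
B(N) = 1/(7*(12 + N))
(-269 + B(f(15, 8)))/(13083 - 6623) = (-269 + 1/(7*(12 + 1)))/(13083 - 6623) = (-269 + (1/7)/13)/6460 = (-269 + (1/7)*(1/13))*(1/6460) = (-269 + 1/91)*(1/6460) = -24478/91*1/6460 = -12239/293930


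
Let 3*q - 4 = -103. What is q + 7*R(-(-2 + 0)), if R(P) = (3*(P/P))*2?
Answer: 9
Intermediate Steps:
q = -33 (q = 4/3 + (⅓)*(-103) = 4/3 - 103/3 = -33)
R(P) = 6 (R(P) = (3*1)*2 = 3*2 = 6)
q + 7*R(-(-2 + 0)) = -33 + 7*6 = -33 + 42 = 9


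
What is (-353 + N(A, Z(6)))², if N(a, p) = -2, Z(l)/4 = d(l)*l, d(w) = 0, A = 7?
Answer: 126025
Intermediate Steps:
Z(l) = 0 (Z(l) = 4*(0*l) = 4*0 = 0)
(-353 + N(A, Z(6)))² = (-353 - 2)² = (-355)² = 126025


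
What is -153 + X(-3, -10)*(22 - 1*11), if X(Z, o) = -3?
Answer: -186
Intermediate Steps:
-153 + X(-3, -10)*(22 - 1*11) = -153 - 3*(22 - 1*11) = -153 - 3*(22 - 11) = -153 - 3*11 = -153 - 33 = -186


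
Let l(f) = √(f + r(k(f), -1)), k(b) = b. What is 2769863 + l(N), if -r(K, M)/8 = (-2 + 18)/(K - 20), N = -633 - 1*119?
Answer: 2769863 + 4*I*√1750317/193 ≈ 2.7699e+6 + 27.42*I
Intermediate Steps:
N = -752 (N = -633 - 119 = -752)
r(K, M) = -128/(-20 + K) (r(K, M) = -8*(-2 + 18)/(K - 20) = -128/(-20 + K))
l(f) = √(f - 128/(-20 + f))
2769863 + l(N) = 2769863 + √((-128 - 752*(-20 - 752))/(-20 - 752)) = 2769863 + √((-128 - 752*(-772))/(-772)) = 2769863 + √(-(-128 + 580544)/772) = 2769863 + √(-1/772*580416) = 2769863 + √(-145104/193) = 2769863 + 4*I*√1750317/193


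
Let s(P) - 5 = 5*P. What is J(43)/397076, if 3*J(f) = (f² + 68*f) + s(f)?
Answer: 4993/1191228 ≈ 0.0041915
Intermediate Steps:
s(P) = 5 + 5*P
J(f) = 5/3 + f²/3 + 73*f/3 (J(f) = ((f² + 68*f) + (5 + 5*f))/3 = (5 + f² + 73*f)/3 = 5/3 + f²/3 + 73*f/3)
J(43)/397076 = (5/3 + (⅓)*43² + (73/3)*43)/397076 = (5/3 + (⅓)*1849 + 3139/3)*(1/397076) = (5/3 + 1849/3 + 3139/3)*(1/397076) = (4993/3)*(1/397076) = 4993/1191228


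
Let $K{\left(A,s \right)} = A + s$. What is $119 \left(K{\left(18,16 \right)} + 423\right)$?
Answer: $54383$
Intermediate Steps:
$119 \left(K{\left(18,16 \right)} + 423\right) = 119 \left(\left(18 + 16\right) + 423\right) = 119 \left(34 + 423\right) = 119 \cdot 457 = 54383$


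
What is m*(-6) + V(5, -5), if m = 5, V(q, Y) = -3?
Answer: -33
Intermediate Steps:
m*(-6) + V(5, -5) = 5*(-6) - 3 = -30 - 3 = -33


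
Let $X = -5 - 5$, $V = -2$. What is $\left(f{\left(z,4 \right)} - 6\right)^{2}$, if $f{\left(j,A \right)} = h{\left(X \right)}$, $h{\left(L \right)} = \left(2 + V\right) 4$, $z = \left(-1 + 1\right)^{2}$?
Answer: $36$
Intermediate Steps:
$X = -10$
$z = 0$ ($z = 0^{2} = 0$)
$h{\left(L \right)} = 0$ ($h{\left(L \right)} = \left(2 - 2\right) 4 = 0 \cdot 4 = 0$)
$f{\left(j,A \right)} = 0$
$\left(f{\left(z,4 \right)} - 6\right)^{2} = \left(0 - 6\right)^{2} = \left(-6\right)^{2} = 36$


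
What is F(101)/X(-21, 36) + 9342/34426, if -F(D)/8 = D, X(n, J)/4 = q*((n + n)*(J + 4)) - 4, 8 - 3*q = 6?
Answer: 4363615/9673706 ≈ 0.45108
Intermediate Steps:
q = ⅔ (q = 8/3 - ⅓*6 = 8/3 - 2 = ⅔ ≈ 0.66667)
X(n, J) = -16 + 16*n*(4 + J)/3 (X(n, J) = 4*(2*((n + n)*(J + 4))/3 - 4) = 4*(2*((2*n)*(4 + J))/3 - 4) = 4*(2*(2*n*(4 + J))/3 - 4) = 4*(4*n*(4 + J)/3 - 4) = 4*(-4 + 4*n*(4 + J)/3) = -16 + 16*n*(4 + J)/3)
F(D) = -8*D
F(101)/X(-21, 36) + 9342/34426 = (-8*101)/(-16 + (64/3)*(-21) + (16/3)*36*(-21)) + 9342/34426 = -808/(-16 - 448 - 4032) + 9342*(1/34426) = -808/(-4496) + 4671/17213 = -808*(-1/4496) + 4671/17213 = 101/562 + 4671/17213 = 4363615/9673706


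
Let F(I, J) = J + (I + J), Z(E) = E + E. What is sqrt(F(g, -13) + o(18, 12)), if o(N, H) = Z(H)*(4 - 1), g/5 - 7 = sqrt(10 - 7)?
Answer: sqrt(81 + 5*sqrt(3)) ≈ 9.4689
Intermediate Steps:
Z(E) = 2*E
g = 35 + 5*sqrt(3) (g = 35 + 5*sqrt(10 - 7) = 35 + 5*sqrt(3) ≈ 43.660)
o(N, H) = 6*H (o(N, H) = (2*H)*(4 - 1) = (2*H)*3 = 6*H)
F(I, J) = I + 2*J
sqrt(F(g, -13) + o(18, 12)) = sqrt(((35 + 5*sqrt(3)) + 2*(-13)) + 6*12) = sqrt(((35 + 5*sqrt(3)) - 26) + 72) = sqrt((9 + 5*sqrt(3)) + 72) = sqrt(81 + 5*sqrt(3))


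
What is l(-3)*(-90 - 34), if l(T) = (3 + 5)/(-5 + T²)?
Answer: -248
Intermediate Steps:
l(T) = 8/(-5 + T²)
l(-3)*(-90 - 34) = (8/(-5 + (-3)²))*(-90 - 34) = (8/(-5 + 9))*(-124) = (8/4)*(-124) = (8*(¼))*(-124) = 2*(-124) = -248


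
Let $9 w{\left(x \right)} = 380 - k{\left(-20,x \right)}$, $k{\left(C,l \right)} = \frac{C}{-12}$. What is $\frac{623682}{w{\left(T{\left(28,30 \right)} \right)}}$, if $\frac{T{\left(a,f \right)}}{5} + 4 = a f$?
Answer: $\frac{16839414}{1135} \approx 14836.0$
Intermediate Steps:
$k{\left(C,l \right)} = - \frac{C}{12}$ ($k{\left(C,l \right)} = C \left(- \frac{1}{12}\right) = - \frac{C}{12}$)
$T{\left(a,f \right)} = -20 + 5 a f$
$w{\left(x \right)} = \frac{1135}{27}$ ($w{\left(x \right)} = \frac{380 - \left(- \frac{1}{12}\right) \left(-20\right)}{9} = \frac{380 - \frac{5}{3}}{9} = \frac{1}{9} \cdot \frac{1135}{3} = \frac{1135}{27}$)
$\frac{623682}{w{\left(T{\left(28,30 \right)} \right)}} = \frac{623682}{\frac{1135}{27}} = 623682 \cdot \frac{27}{1135} = \frac{16839414}{1135}$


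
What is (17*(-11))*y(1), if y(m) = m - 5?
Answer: 748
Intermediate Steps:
y(m) = -5 + m
(17*(-11))*y(1) = (17*(-11))*(-5 + 1) = -187*(-4) = 748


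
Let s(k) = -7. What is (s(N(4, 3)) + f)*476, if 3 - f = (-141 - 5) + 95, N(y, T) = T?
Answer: 22372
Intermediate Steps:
f = 54 (f = 3 - ((-141 - 5) + 95) = 3 - (-146 + 95) = 3 - 1*(-51) = 3 + 51 = 54)
(s(N(4, 3)) + f)*476 = (-7 + 54)*476 = 47*476 = 22372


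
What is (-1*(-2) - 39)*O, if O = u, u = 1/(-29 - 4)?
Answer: 37/33 ≈ 1.1212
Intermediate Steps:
u = -1/33 (u = 1/(-33) = -1/33 ≈ -0.030303)
O = -1/33 ≈ -0.030303
(-1*(-2) - 39)*O = (-1*(-2) - 39)*(-1/33) = (2 - 39)*(-1/33) = -37*(-1/33) = 37/33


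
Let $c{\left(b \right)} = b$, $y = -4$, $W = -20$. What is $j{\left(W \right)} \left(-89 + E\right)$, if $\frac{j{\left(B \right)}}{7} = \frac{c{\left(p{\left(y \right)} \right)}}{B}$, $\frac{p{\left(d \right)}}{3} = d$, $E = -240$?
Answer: $- \frac{6909}{5} \approx -1381.8$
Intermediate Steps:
$p{\left(d \right)} = 3 d$
$j{\left(B \right)} = - \frac{84}{B}$ ($j{\left(B \right)} = 7 \frac{3 \left(-4\right)}{B} = 7 \left(- \frac{12}{B}\right) = - \frac{84}{B}$)
$j{\left(W \right)} \left(-89 + E\right) = - \frac{84}{-20} \left(-89 - 240\right) = \left(-84\right) \left(- \frac{1}{20}\right) \left(-329\right) = \frac{21}{5} \left(-329\right) = - \frac{6909}{5}$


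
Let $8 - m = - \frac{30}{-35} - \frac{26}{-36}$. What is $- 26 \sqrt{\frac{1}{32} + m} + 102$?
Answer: $102 - \frac{13 \sqrt{182098}}{84} \approx 35.959$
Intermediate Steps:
$m = \frac{809}{126}$ ($m = 8 - \left(- \frac{30}{-35} - \frac{26}{-36}\right) = 8 - \left(\left(-30\right) \left(- \frac{1}{35}\right) - - \frac{13}{18}\right) = 8 - \left(\frac{6}{7} + \frac{13}{18}\right) = 8 - \frac{199}{126} = \frac{809}{126} \approx 6.4206$)
$- 26 \sqrt{\frac{1}{32} + m} + 102 = - 26 \sqrt{\frac{1}{32} + \frac{809}{126}} + 102 = - 26 \sqrt{\frac{13007}{2016}} + 102 = - 26 \frac{\sqrt{182098}}{168} + 102 = - \frac{13 \sqrt{182098}}{84} + 102 = 102 - \frac{13 \sqrt{182098}}{84}$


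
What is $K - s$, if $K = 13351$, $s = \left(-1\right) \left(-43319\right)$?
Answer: $-29968$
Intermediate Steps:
$s = 43319$
$K - s = 13351 - 43319 = -29968$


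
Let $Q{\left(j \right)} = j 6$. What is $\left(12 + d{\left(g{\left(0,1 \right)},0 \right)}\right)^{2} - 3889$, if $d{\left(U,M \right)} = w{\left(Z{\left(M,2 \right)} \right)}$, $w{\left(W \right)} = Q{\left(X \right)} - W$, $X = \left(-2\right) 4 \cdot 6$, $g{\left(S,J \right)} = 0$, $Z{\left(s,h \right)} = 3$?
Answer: $73952$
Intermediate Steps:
$X = -48$ ($X = \left(-8\right) 6 = -48$)
$Q{\left(j \right)} = 6 j$
$w{\left(W \right)} = -288 - W$ ($w{\left(W \right)} = 6 \left(-48\right) - W = -288 - W$)
$d{\left(U,M \right)} = -291$ ($d{\left(U,M \right)} = -288 - 3 = -291$)
$\left(12 + d{\left(g{\left(0,1 \right)},0 \right)}\right)^{2} - 3889 = \left(12 - 291\right)^{2} - 3889 = \left(-279\right)^{2} - 3889 = 77841 - 3889 = 73952$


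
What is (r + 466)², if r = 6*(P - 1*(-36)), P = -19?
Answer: 322624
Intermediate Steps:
r = 102 (r = 6*(-19 - 1*(-36)) = 6*(-19 + 36) = 6*17 = 102)
(r + 466)² = (102 + 466)² = 568² = 322624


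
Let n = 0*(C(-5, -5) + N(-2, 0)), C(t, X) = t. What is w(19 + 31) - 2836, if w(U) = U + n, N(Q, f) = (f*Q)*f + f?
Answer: -2786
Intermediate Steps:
N(Q, f) = f + Q*f² (N(Q, f) = (Q*f)*f + f = Q*f² + f = f + Q*f²)
n = 0 (n = 0*(-5 + 0*(1 - 2*0)) = 0*(-5 + 0*(1 + 0)) = 0*(-5 + 0*1) = 0*(-5 + 0) = 0*(-5) = 0)
w(U) = U (w(U) = U + 0 = U)
w(19 + 31) - 2836 = (19 + 31) - 2836 = 50 - 2836 = -2786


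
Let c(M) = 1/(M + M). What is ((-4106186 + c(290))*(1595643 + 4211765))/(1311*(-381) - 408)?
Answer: 3457713125301908/72485355 ≈ 4.7702e+7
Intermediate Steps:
c(M) = 1/(2*M)
((-4106186 + c(290))*(1595643 + 4211765))/(1311*(-381) - 408) = ((-4106186 + (½)/290)*(1595643 + 4211765))/(1311*(-381) - 408) = ((-4106186 + (½)*(1/290))*5807408)/(-499491 - 408) = ((-4106186 + 1/580)*5807408)/(-499899) = -2381587879/580*5807408*(-1/499899) = -3457713125301908/145*(-1/499899) = 3457713125301908/72485355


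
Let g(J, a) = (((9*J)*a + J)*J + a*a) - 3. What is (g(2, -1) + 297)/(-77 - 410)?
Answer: -263/487 ≈ -0.54004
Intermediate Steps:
g(J, a) = -3 + a² + J*(J + 9*J*a) (g(J, a) = ((9*J*a + J)*J + a²) - 3 = ((J + 9*J*a)*J + a²) - 3 = (J*(J + 9*J*a) + a²) - 3 = (a² + J*(J + 9*J*a)) - 3 = -3 + a² + J*(J + 9*J*a))
(g(2, -1) + 297)/(-77 - 410) = ((-3 + 2² + (-1)² + 9*(-1)*2²) + 297)/(-77 - 410) = ((-3 + 4 + 1 + 9*(-1)*4) + 297)/(-487) = ((-3 + 4 + 1 - 36) + 297)*(-1/487) = (-34 + 297)*(-1/487) = 263*(-1/487) = -263/487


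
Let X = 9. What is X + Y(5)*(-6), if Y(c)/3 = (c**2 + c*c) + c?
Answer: -981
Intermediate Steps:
Y(c) = 3*c + 6*c**2 (Y(c) = 3*((c**2 + c*c) + c) = 3*((c**2 + c**2) + c) = 3*(2*c**2 + c) = 3*(c + 2*c**2) = 3*c + 6*c**2)
X + Y(5)*(-6) = 9 + (3*5*(1 + 2*5))*(-6) = 9 + (3*5*(1 + 10))*(-6) = 9 + (3*5*11)*(-6) = 9 + 165*(-6) = 9 - 990 = -981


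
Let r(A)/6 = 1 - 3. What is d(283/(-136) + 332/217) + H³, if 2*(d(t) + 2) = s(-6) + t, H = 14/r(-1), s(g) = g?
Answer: -10937887/1593648 ≈ -6.8634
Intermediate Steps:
r(A) = -12 (r(A) = 6*(1 - 3) = 6*(-2) = -12)
H = -7/6 (H = 14/(-12) = 14*(-1/12) = -7/6 ≈ -1.1667)
d(t) = -5 + t/2 (d(t) = -2 + (-6 + t)/2 = -2 + (-3 + t/2) = -5 + t/2)
d(283/(-136) + 332/217) + H³ = (-5 + (283/(-136) + 332/217)/2) + (-7/6)³ = (-5 + (283*(-1/136) + 332*(1/217))/2) - 343/216 = (-5 + (-283/136 + 332/217)/2) - 343/216 = (-5 + (½)*(-16259/29512)) - 343/216 = (-5 - 16259/59024) - 343/216 = -311379/59024 - 343/216 = -10937887/1593648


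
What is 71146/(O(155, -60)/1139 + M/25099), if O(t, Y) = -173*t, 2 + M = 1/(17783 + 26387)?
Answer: -89837576964162020/29727821804571 ≈ -3022.0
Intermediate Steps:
M = -88339/44170 (M = -2 + 1/(17783 + 26387) = -2 + 1/44170 = -88339/44170 ≈ -2.0000)
71146/(O(155, -60)/1139 + M/25099) = 71146/(-173*155/1139 - 88339/44170/25099) = 71146/(-26815*1/1139 - 88339/44170*1/25099) = 71146/(-26815/1139 - 88339/1108622830) = 71146/(-29727821804571/1262721403370) = 71146*(-1262721403370/29727821804571) = -89837576964162020/29727821804571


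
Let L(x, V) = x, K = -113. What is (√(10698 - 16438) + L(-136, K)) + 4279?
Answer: 4143 + 2*I*√1435 ≈ 4143.0 + 75.763*I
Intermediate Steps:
(√(10698 - 16438) + L(-136, K)) + 4279 = (√(10698 - 16438) - 136) + 4279 = (√(-5740) - 136) + 4279 = (2*I*√1435 - 136) + 4279 = (-136 + 2*I*√1435) + 4279 = 4143 + 2*I*√1435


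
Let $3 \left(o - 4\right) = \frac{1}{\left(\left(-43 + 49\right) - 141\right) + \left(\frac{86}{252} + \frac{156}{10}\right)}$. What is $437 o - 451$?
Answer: $\frac{97192309}{75007} \approx 1295.8$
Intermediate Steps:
$o = \frac{299818}{75007}$ ($o = 4 + \frac{1}{3 \left(\left(\left(-43 + 49\right) - 141\right) + \left(\frac{86}{252} + \frac{156}{10}\right)\right)} = 4 + \frac{1}{3 \left(\left(6 - 141\right) + \left(86 \cdot \frac{1}{252} + 156 \cdot \frac{1}{10}\right)\right)} = 4 + \frac{1}{3 \left(-135 + \left(\frac{43}{126} + \frac{78}{5}\right)\right)} = 4 + \frac{1}{3 \left(-135 + \frac{10043}{630}\right)} = 4 + \frac{1}{3 \left(- \frac{75007}{630}\right)} = 4 + \frac{1}{3} \left(- \frac{630}{75007}\right) = 4 - \frac{210}{75007} = \frac{299818}{75007} \approx 3.9972$)
$437 o - 451 = 437 \cdot \frac{299818}{75007} - 451 = \frac{131020466}{75007} - 451 = \frac{97192309}{75007}$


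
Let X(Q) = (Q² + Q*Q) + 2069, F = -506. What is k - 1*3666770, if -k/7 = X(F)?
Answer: -7265757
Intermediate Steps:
X(Q) = 2069 + 2*Q² (X(Q) = (Q² + Q²) + 2069 = 2*Q² + 2069 = 2069 + 2*Q²)
k = -3598987 (k = -7*(2069 + 2*(-506)²) = -7*(2069 + 2*256036) = -7*(2069 + 512072) = -7*514141 = -3598987)
k - 1*3666770 = -3598987 - 1*3666770 = -3598987 - 3666770 = -7265757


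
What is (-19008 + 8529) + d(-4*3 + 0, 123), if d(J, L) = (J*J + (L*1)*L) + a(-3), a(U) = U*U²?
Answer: 4767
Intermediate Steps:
a(U) = U³
d(J, L) = -27 + J² + L² (d(J, L) = (J*J + (L*1)*L) + (-3)³ = (J² + L*L) - 27 = (J² + L²) - 27 = -27 + J² + L²)
(-19008 + 8529) + d(-4*3 + 0, 123) = (-19008 + 8529) + (-27 + (-4*3 + 0)² + 123²) = -10479 + (-27 + (-12 + 0)² + 15129) = -10479 + (-27 + (-12)² + 15129) = -10479 + (-27 + 144 + 15129) = -10479 + 15246 = 4767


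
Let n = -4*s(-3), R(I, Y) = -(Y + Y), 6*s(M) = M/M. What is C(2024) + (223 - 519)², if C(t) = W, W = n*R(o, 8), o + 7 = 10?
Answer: 262880/3 ≈ 87627.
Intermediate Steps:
o = 3 (o = -7 + 10 = 3)
s(M) = ⅙ (s(M) = (M/M)/6 = (⅙)*1 = ⅙)
R(I, Y) = -2*Y
n = -⅔ (n = -4*⅙ = -⅔ ≈ -0.66667)
W = 32/3 (W = -(-4)*8/3 = -⅔*(-16) = 32/3 ≈ 10.667)
C(t) = 32/3
C(2024) + (223 - 519)² = 32/3 + (223 - 519)² = 32/3 + (-296)² = 32/3 + 87616 = 262880/3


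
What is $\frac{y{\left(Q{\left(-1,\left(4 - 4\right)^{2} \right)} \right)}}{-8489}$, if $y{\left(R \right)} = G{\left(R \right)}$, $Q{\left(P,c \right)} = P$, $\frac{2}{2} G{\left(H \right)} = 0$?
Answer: $0$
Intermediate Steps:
$G{\left(H \right)} = 0$
$y{\left(R \right)} = 0$
$\frac{y{\left(Q{\left(-1,\left(4 - 4\right)^{2} \right)} \right)}}{-8489} = \frac{0}{-8489} = 0 \left(- \frac{1}{8489}\right) = 0$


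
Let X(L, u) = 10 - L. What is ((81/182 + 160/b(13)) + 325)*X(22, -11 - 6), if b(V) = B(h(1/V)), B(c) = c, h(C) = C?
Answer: -2626746/91 ≈ -28865.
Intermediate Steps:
b(V) = 1/V
((81/182 + 160/b(13)) + 325)*X(22, -11 - 6) = ((81/182 + 160/(1/13)) + 325)*(10 - 1*22) = ((81*(1/182) + 160/(1/13)) + 325)*(10 - 22) = ((81/182 + 160*13) + 325)*(-12) = ((81/182 + 2080) + 325)*(-12) = (378641/182 + 325)*(-12) = (437791/182)*(-12) = -2626746/91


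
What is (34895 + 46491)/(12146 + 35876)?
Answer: 40693/24011 ≈ 1.6948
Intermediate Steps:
(34895 + 46491)/(12146 + 35876) = 81386/48022 = 81386*(1/48022) = 40693/24011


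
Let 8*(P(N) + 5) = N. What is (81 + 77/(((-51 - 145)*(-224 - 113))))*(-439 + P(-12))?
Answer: -681015357/18872 ≈ -36086.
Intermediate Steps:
P(N) = -5 + N/8
(81 + 77/(((-51 - 145)*(-224 - 113))))*(-439 + P(-12)) = (81 + 77/(((-51 - 145)*(-224 - 113))))*(-439 + (-5 + (⅛)*(-12))) = (81 + 77/((-196*(-337))))*(-439 + (-5 - 3/2)) = (81 + 77/66052)*(-439 - 13/2) = (81 + 77*(1/66052))*(-891/2) = (81 + 11/9436)*(-891/2) = (764327/9436)*(-891/2) = -681015357/18872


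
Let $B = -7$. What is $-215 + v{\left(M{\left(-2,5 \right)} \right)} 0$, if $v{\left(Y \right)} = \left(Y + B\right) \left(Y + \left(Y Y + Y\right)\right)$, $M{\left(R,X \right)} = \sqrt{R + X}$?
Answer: $-215$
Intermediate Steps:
$v{\left(Y \right)} = \left(-7 + Y\right) \left(Y^{2} + 2 Y\right)$ ($v{\left(Y \right)} = \left(Y - 7\right) \left(Y + \left(Y Y + Y\right)\right) = \left(-7 + Y\right) \left(Y + \left(Y^{2} + Y\right)\right) = \left(-7 + Y\right) \left(Y + \left(Y + Y^{2}\right)\right) = \left(-7 + Y\right) \left(Y^{2} + 2 Y\right)$)
$-215 + v{\left(M{\left(-2,5 \right)} \right)} 0 = -215 + \sqrt{-2 + 5} \left(-14 + \left(\sqrt{-2 + 5}\right)^{2} - 5 \sqrt{-2 + 5}\right) 0 = -215 + \sqrt{3} \left(-14 + \left(\sqrt{3}\right)^{2} - 5 \sqrt{3}\right) 0 = -215 + \sqrt{3} \left(-14 + 3 - 5 \sqrt{3}\right) 0 = -215 + \sqrt{3} \left(-11 - 5 \sqrt{3}\right) 0 = -215 + 0 = -215$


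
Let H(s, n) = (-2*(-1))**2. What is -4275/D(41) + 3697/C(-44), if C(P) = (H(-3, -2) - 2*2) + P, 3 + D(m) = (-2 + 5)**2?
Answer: -35047/44 ≈ -796.52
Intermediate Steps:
H(s, n) = 4 (H(s, n) = 2**2 = 4)
D(m) = 6 (D(m) = -3 + (-2 + 5)**2 = -3 + 3**2 = -3 + 9 = 6)
C(P) = P (C(P) = (4 - 2*2) + P = (4 - 4) + P = 0 + P = P)
-4275/D(41) + 3697/C(-44) = -4275/6 + 3697/(-44) = -4275*1/6 + 3697*(-1/44) = -1425/2 - 3697/44 = -35047/44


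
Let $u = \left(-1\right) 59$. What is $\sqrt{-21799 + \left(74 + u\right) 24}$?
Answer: $i \sqrt{21439} \approx 146.42 i$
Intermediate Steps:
$u = -59$
$\sqrt{-21799 + \left(74 + u\right) 24} = \sqrt{-21799 + \left(74 - 59\right) 24} = \sqrt{-21799 + 15 \cdot 24} = \sqrt{-21799 + 360} = \sqrt{-21439} = i \sqrt{21439}$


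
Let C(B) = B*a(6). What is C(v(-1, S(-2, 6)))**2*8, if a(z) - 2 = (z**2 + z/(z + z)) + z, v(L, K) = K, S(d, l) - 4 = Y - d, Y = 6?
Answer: 2281248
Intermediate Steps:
S(d, l) = 10 - d (S(d, l) = 4 + (6 - d) = 10 - d)
a(z) = 5/2 + z + z**2 (a(z) = 2 + ((z**2 + z/(z + z)) + z) = 2 + ((z**2 + z/((2*z))) + z) = 2 + ((z**2 + (1/(2*z))*z) + z) = 2 + ((z**2 + 1/2) + z) = 2 + ((1/2 + z**2) + z) = 2 + (1/2 + z + z**2) = 5/2 + z + z**2)
C(B) = 89*B/2 (C(B) = B*(5/2 + 6 + 6**2) = B*(5/2 + 6 + 36) = B*(89/2) = 89*B/2)
C(v(-1, S(-2, 6)))**2*8 = (89*(10 - 1*(-2))/2)**2*8 = (89*(10 + 2)/2)**2*8 = ((89/2)*12)**2*8 = 534**2*8 = 285156*8 = 2281248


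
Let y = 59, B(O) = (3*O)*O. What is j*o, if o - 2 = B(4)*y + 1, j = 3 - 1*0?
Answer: 8505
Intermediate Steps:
B(O) = 3*O²
j = 3 (j = 3 + 0 = 3)
o = 2835 (o = 2 + ((3*4²)*59 + 1) = 2 + ((3*16)*59 + 1) = 2 + (48*59 + 1) = 2 + (2832 + 1) = 2 + 2833 = 2835)
j*o = 3*2835 = 8505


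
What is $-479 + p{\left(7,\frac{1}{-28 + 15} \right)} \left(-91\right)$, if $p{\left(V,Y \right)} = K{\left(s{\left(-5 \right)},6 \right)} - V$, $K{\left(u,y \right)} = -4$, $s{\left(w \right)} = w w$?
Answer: $522$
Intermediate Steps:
$s{\left(w \right)} = w^{2}$
$p{\left(V,Y \right)} = -4 - V$
$-479 + p{\left(7,\frac{1}{-28 + 15} \right)} \left(-91\right) = -479 + \left(-4 - 7\right) \left(-91\right) = -479 - -1001 = -479 + 1001 = 522$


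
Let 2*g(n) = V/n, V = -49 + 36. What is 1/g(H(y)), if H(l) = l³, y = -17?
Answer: 9826/13 ≈ 755.85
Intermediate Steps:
V = -13
g(n) = -13/(2*n) (g(n) = (-13/n)/2 = -13/(2*n))
1/g(H(y)) = 1/(-13/(2*((-17)³))) = 1/(-13/2/(-4913)) = 1/(-13/2*(-1/4913)) = 1/(13/9826) = 9826/13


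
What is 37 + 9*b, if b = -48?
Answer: -395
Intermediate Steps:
37 + 9*b = 37 + 9*(-48) = 37 - 432 = -395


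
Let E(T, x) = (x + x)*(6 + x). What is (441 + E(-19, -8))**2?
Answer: 223729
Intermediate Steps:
E(T, x) = 2*x*(6 + x) (E(T, x) = (2*x)*(6 + x) = 2*x*(6 + x))
(441 + E(-19, -8))**2 = (441 + 2*(-8)*(6 - 8))**2 = (441 + 2*(-8)*(-2))**2 = (441 + 32)**2 = 473**2 = 223729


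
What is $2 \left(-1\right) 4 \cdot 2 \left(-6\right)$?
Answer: $96$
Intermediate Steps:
$2 \left(-1\right) 4 \cdot 2 \left(-6\right) = \left(-2\right) 4 \cdot 2 \left(-6\right) = \left(-8\right) 2 \left(-6\right) = \left(-16\right) \left(-6\right) = 96$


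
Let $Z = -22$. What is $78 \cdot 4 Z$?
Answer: $-6864$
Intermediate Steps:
$78 \cdot 4 Z = 78 \cdot 4 \left(-22\right) = 78 \left(-88\right) = -6864$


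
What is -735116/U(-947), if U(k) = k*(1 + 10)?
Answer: 735116/10417 ≈ 70.569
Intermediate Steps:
U(k) = 11*k (U(k) = k*11 = 11*k)
-735116/U(-947) = -735116/(11*(-947)) = -735116/(-10417) = -735116*(-1/10417) = 735116/10417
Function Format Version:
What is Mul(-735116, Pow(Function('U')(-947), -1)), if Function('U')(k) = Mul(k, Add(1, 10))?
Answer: Rational(735116, 10417) ≈ 70.569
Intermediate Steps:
Function('U')(k) = Mul(11, k) (Function('U')(k) = Mul(k, 11) = Mul(11, k))
Mul(-735116, Pow(Function('U')(-947), -1)) = Mul(-735116, Pow(Mul(11, -947), -1)) = Mul(-735116, Pow(-10417, -1)) = Mul(-735116, Rational(-1, 10417)) = Rational(735116, 10417)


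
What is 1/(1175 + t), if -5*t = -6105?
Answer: 1/2396 ≈ 0.00041736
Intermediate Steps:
t = 1221 (t = -⅕*(-6105) = 1221)
1/(1175 + t) = 1/(1175 + 1221) = 1/2396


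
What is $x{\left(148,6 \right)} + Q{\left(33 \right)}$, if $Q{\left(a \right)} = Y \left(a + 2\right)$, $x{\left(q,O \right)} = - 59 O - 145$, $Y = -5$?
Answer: $-674$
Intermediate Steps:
$x{\left(q,O \right)} = -145 - 59 O$
$Q{\left(a \right)} = -10 - 5 a$ ($Q{\left(a \right)} = - 5 \left(a + 2\right) = - 5 \left(2 + a\right) = -10 - 5 a$)
$x{\left(148,6 \right)} + Q{\left(33 \right)} = \left(-145 - 354\right) - 175 = -499 - 175 = -674$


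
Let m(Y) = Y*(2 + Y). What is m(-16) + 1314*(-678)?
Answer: -890668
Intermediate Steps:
m(-16) + 1314*(-678) = -16*(2 - 16) + 1314*(-678) = -16*(-14) - 890892 = 224 - 890892 = -890668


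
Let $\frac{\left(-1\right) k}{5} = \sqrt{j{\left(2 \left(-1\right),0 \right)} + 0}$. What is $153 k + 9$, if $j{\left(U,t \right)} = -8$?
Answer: $9 - 1530 i \sqrt{2} \approx 9.0 - 2163.7 i$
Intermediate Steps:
$k = - 10 i \sqrt{2}$ ($k = - 5 \sqrt{-8 + 0} = - 5 \sqrt{-8} = - 5 \cdot 2 i \sqrt{2} = - 10 i \sqrt{2} \approx - 14.142 i$)
$153 k + 9 = 153 \left(- 10 i \sqrt{2}\right) + 9 = - 1530 i \sqrt{2} + 9 = 9 - 1530 i \sqrt{2}$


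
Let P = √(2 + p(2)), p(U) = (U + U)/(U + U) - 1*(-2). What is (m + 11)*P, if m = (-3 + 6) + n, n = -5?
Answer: 9*√5 ≈ 20.125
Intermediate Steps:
p(U) = 3 (p(U) = (2*U)/((2*U)) + 2 = (2*U)*(1/(2*U)) + 2 = 1 + 2 = 3)
m = -2 (m = (-3 + 6) - 5 = 3 - 5 = -2)
P = √5 (P = √(2 + 3) = √5 ≈ 2.2361)
(m + 11)*P = (-2 + 11)*√5 = 9*√5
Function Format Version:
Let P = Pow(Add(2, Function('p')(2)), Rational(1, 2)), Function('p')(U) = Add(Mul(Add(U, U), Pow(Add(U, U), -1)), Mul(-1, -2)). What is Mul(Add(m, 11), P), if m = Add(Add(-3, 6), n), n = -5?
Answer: Mul(9, Pow(5, Rational(1, 2))) ≈ 20.125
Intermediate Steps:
Function('p')(U) = 3 (Function('p')(U) = Add(Mul(Mul(2, U), Pow(Mul(2, U), -1)), 2) = Add(Mul(Mul(2, U), Mul(Rational(1, 2), Pow(U, -1))), 2) = Add(1, 2) = 3)
m = -2 (m = Add(Add(-3, 6), -5) = Add(3, -5) = -2)
P = Pow(5, Rational(1, 2)) (P = Pow(Add(2, 3), Rational(1, 2)) = Pow(5, Rational(1, 2)) ≈ 2.2361)
Mul(Add(m, 11), P) = Mul(Add(-2, 11), Pow(5, Rational(1, 2))) = Mul(9, Pow(5, Rational(1, 2)))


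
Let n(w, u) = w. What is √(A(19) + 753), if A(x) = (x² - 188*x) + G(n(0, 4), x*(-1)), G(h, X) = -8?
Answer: 3*I*√274 ≈ 49.659*I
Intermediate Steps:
A(x) = -8 + x² - 188*x (A(x) = (x² - 188*x) - 8 = -8 + x² - 188*x)
√(A(19) + 753) = √((-8 + 19² - 188*19) + 753) = √((-8 + 361 - 3572) + 753) = √(-3219 + 753) = √(-2466) = 3*I*√274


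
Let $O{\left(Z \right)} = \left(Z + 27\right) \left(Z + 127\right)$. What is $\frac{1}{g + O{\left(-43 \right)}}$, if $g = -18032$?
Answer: $- \frac{1}{19376} \approx -5.161 \cdot 10^{-5}$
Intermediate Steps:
$O{\left(Z \right)} = \left(27 + Z\right) \left(127 + Z\right)$
$\frac{1}{g + O{\left(-43 \right)}} = \frac{1}{-18032 + \left(3429 + \left(-43\right)^{2} + 154 \left(-43\right)\right)} = \frac{1}{-18032 + \left(3429 + 1849 - 6622\right)} = \frac{1}{-18032 - 1344} = \frac{1}{-19376} = - \frac{1}{19376}$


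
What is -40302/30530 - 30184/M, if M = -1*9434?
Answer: 135327113/72005005 ≈ 1.8794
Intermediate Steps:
M = -9434
-40302/30530 - 30184/M = -40302/30530 - 30184/(-9434) = -40302*1/30530 - 30184*(-1/9434) = -20151/15265 + 15092/4717 = 135327113/72005005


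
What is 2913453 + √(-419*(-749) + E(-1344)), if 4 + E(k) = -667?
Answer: 2913453 + 2*√78290 ≈ 2.9140e+6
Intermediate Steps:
E(k) = -671 (E(k) = -4 - 667 = -671)
2913453 + √(-419*(-749) + E(-1344)) = 2913453 + √(-419*(-749) - 671) = 2913453 + √(313831 - 671) = 2913453 + √313160 = 2913453 + 2*√78290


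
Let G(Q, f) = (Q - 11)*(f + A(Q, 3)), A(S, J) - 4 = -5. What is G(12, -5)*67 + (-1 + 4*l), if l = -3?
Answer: -415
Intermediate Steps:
A(S, J) = -1 (A(S, J) = 4 - 5 = -1)
G(Q, f) = (-1 + f)*(-11 + Q) (G(Q, f) = (Q - 11)*(f - 1) = (-11 + Q)*(-1 + f) = (-1 + f)*(-11 + Q))
G(12, -5)*67 + (-1 + 4*l) = (11 - 1*12 - 11*(-5) + 12*(-5))*67 + (-1 + 4*(-3)) = (11 - 12 + 55 - 60)*67 + (-1 - 12) = -6*67 - 13 = -402 - 13 = -415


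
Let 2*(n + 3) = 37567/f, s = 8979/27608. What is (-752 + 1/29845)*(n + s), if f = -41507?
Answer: 80429638514794237/34200139265320 ≈ 2351.7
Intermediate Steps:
s = 8979/27608 (s = 8979*(1/27608) = 8979/27608 ≈ 0.32523)
n = -286609/83014 (n = -3 + (37567/(-41507))/2 = -3 + (37567*(-1/41507))/2 = -3 + (½)*(-37567/41507) = -3 - 37567/83014 = -286609/83014 ≈ -3.4525)
(-752 + 1/29845)*(n + s) = (-752 + 1/29845)*(-286609/83014 + 8979/27608) = (-752 + 1/29845)*(-3583659283/1145925256) = -22443439/29845*(-3583659283/1145925256) = 80429638514794237/34200139265320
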